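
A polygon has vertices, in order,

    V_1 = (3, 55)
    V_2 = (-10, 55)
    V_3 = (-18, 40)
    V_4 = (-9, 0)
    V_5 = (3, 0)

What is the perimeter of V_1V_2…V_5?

138

|V_1V_2| = √((-13)² + (0)²) = √169 = 13
|V_2V_3| = √((-8)² + (-15)²) = √289 = 17
|V_3V_4| = √((9)² + (-40)²) = √1681 = 41
|V_4V_5| = √((12)² + (0)²) = √144 = 12
|V_5V_1| = √((0)² + (55)²) = √3025 = 55
Perimeter = 13 + 17 + 41 + 12 + 55 = 138.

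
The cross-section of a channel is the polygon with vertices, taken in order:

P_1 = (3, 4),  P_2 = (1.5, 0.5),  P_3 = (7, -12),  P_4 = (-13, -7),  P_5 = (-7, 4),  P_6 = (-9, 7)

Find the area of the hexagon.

201

Σ = (-4.5) + (-21.5) + (-205) + (-101) + (-13) + (-57) = -402
Area = |Σ|/2 = 201.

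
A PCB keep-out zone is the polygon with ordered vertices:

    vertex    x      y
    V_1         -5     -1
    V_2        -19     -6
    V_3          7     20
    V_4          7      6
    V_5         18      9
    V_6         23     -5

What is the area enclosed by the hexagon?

407.5

Apply the surveyor's formula: 2A = Σ (x_i·y_{i+1} − x_{i+1}·y_i), indices taken mod 6.
Σ = (11) + (-338) + (-98) + (-45) + (-297) + (-48) = -815
Area = |Σ|/2 = 407.5.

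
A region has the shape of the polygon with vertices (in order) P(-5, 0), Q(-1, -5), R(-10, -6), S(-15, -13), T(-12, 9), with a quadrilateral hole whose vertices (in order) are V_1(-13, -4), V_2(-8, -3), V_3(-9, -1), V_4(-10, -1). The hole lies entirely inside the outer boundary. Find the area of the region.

Outer boundary:
Σ = (25) + (-44) + (40) + (-291) + (45) = -225
Area = |Σ|/2 = 112.5.
Hole:
Σ = (7) + (-19) + (-1) + (27) = 14
Area = |Σ|/2 = 7.
Net area = 112.5 − 7 = 105.5.

105.5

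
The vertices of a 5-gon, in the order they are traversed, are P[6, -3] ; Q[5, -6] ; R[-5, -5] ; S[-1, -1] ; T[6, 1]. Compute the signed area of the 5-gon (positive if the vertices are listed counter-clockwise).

Apply the shoelace (surveyor's) formula: 2A = Σ (x_i·y_{i+1} − x_{i+1}·y_i), indices taken mod 5.
Σ = (-21) + (-55) + (0) + (5) + (-24) = -95
Signed area = Σ/2 = -47.5 (negative ⇒ clockwise traversal).

-47.5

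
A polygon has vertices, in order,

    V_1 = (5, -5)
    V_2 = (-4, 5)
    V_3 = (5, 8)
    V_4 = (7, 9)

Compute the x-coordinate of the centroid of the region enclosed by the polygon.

8/3

Apply the surveyor's formula. First the cross-terms c_i = x_i·y_{i+1} − x_{i+1}·y_i:
  5, -57, -11, -80  ⇒  2A = -143, A = -71.5.
Then Σ (x_i + x_{i+1})·c_i = -1144, so x̄ = -1144 / (6·(-71.5)) = 8/3.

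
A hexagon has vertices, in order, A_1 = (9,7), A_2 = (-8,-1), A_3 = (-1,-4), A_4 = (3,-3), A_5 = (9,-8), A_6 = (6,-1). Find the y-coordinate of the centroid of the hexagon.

-28/279

Apply the shoelace formula. First the cross-terms c_i = x_i·y_{i+1} − x_{i+1}·y_i:
  47, 31, 15, 3, 39, 51  ⇒  2A = 186, A = 93.
Then Σ (y_i + y_{i+1})·c_i = -56, so ȳ = -56 / (6·93) = -28/279.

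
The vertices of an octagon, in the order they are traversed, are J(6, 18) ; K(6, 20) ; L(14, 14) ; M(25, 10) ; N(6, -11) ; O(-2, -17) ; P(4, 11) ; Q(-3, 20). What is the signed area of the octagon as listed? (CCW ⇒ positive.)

Apply Gauss's area formula: 2A = Σ (x_i·y_{i+1} − x_{i+1}·y_i), indices taken mod 8.
Cross-terms: 12, -196, -210, -335, -124, 46, 113, -174  ⇒  Σ = -868
Signed area = Σ/2 = -434 (negative ⇒ clockwise traversal).

-434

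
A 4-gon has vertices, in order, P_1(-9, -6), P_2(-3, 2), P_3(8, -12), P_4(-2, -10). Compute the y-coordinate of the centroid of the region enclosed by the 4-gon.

-580/99

Apply Gauss's area formula. First the cross-terms c_i = x_i·y_{i+1} − x_{i+1}·y_i:
  -36, 20, -104, -78  ⇒  2A = -198, A = -99.
Then Σ (y_i + y_{i+1})·c_i = 3480, so ȳ = 3480 / (6·(-99)) = -580/99.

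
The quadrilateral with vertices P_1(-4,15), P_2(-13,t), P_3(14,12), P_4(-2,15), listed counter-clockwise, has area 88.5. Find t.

The doubled signed area Σ (x_i y_{i+1} − x_{i+1} y_i) is linear in t.
With t=0 it equals 303; the coefficient of t is -18 (from the two edges through P_2).
So -18·t + 303 = 2·88.5 = 177 ⇒ t = 7.

7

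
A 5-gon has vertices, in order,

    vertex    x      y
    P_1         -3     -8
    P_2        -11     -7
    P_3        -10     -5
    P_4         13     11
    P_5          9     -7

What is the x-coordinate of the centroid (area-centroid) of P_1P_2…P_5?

Apply the shoelace (surveyor's) formula. First the cross-terms c_i = x_i·y_{i+1} − x_{i+1}·y_i:
  -67, -15, -45, -190, -93  ⇒  2A = -410, A = -205.
Then Σ (x_i + x_{i+1})·c_i = -3620, so x̄ = -3620 / (6·(-205)) = 362/123.

362/123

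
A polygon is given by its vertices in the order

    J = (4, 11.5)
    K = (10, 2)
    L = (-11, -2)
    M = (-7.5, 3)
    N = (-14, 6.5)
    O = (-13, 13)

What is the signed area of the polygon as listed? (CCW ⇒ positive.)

Σ = (-107) + (2) + (-48) + (-6.75) + (-97.5) + (-201.5) = -458.75
Signed area = Σ/2 = -229.375 (negative ⇒ clockwise traversal).

-229.375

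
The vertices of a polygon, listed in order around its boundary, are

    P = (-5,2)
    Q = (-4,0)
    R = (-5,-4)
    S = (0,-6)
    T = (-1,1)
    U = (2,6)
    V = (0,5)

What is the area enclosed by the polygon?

Apply the surveyor's formula: 2A = Σ (x_i·y_{i+1} − x_{i+1}·y_i), indices taken mod 7.
Σ = (8) + (16) + (30) + (-6) + (-8) + (10) + (25) = 75
Area = |Σ|/2 = 37.5.

37.5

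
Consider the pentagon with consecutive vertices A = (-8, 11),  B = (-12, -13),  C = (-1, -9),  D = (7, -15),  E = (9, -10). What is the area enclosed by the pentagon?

Apply the shoelace formula: 2A = Σ (x_i·y_{i+1} − x_{i+1}·y_i), indices taken mod 5.
Σ = (236) + (95) + (78) + (65) + (19) = 493
Area = |Σ|/2 = 246.5.

246.5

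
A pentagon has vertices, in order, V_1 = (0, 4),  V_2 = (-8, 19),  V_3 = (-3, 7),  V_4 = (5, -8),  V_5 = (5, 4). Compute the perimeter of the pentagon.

64

|V_1V_2| = √((-8)² + (15)²) = √289 = 17
|V_2V_3| = √((5)² + (-12)²) = √169 = 13
|V_3V_4| = √((8)² + (-15)²) = √289 = 17
|V_4V_5| = √((0)² + (12)²) = √144 = 12
|V_5V_1| = √((-5)² + (0)²) = √25 = 5
Perimeter = 17 + 13 + 17 + 12 + 5 = 64.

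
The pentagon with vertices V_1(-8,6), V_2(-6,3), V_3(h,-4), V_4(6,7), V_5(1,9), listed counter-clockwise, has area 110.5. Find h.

9

The doubled signed area Σ (x_i y_{i+1} − x_{i+1} y_i) is linear in h.
With h=0 it equals 185; the coefficient of h is 4 (from the two edges through V_3).
So 4·h + 185 = 2·110.5 = 221 ⇒ h = 9.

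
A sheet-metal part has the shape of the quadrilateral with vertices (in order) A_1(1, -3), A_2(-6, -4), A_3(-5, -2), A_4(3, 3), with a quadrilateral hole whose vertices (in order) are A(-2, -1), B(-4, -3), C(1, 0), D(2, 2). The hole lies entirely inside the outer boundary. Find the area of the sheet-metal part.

21

Outer boundary:
Cross-terms: -22, -8, -9, -12  ⇒  Σ = -51
Area = |Σ|/2 = 25.5.
Hole:
Cross-terms: 2, 3, 2, 2  ⇒  Σ = 9
Area = |Σ|/2 = 4.5.
Net area = 25.5 − 4.5 = 21.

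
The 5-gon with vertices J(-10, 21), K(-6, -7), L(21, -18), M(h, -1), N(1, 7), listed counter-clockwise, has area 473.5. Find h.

17

Write out the shoelace sum; only the two edges meeting at M involve h:
2·Area = [(21·(-1) − h·(-18)) + (h·7 − 1·(-1))] + 542
       = 25·h + 522 = 947
⇒ h = 17.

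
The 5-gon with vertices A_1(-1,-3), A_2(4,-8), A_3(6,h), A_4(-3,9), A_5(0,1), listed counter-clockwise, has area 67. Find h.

2

Write out the shoelace sum; only the two edges meeting at A_3 involve h:
2·Area = [(4·h − 6·(-8)) + (6·9 − (-3)·h)] + 18
       = 7·h + 120 = 134
⇒ h = 2.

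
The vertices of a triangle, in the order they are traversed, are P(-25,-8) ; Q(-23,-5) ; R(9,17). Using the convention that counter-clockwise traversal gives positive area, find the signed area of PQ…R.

-26

Cross-terms: -59, -346, 353  ⇒  Σ = -52
Signed area = Σ/2 = -26 (negative ⇒ clockwise traversal).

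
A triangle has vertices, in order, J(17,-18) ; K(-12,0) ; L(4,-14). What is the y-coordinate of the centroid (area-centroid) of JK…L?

-32/3

Apply the surveyor's formula. First the cross-terms c_i = x_i·y_{i+1} − x_{i+1}·y_i:
  -216, 168, 166  ⇒  2A = 118, A = 59.
Then Σ (y_i + y_{i+1})·c_i = -3776, so ȳ = -3776 / (6·59) = -32/3.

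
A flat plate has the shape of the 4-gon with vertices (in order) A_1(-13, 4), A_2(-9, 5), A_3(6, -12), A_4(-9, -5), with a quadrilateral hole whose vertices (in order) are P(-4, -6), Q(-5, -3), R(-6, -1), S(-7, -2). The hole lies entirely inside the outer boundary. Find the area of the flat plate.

91

Outer boundary:
Apply the surveyor's formula: 2A = Σ (x_i·y_{i+1} − x_{i+1}·y_i), indices taken mod 4.
A_1→A_2: (-13)(5) − (-9)(4) = -29
A_2→A_3: (-9)(-12) − (6)(5) = 78
A_3→A_4: (6)(-5) − (-9)(-12) = -138
A_4→A_1: (-9)(4) − (-13)(-5) = -101
Σ = -190
Area = |Σ|/2 = 95.
Hole:
Apply the shoelace (surveyor's) formula: 2A = Σ (x_i·y_{i+1} − x_{i+1}·y_i), indices taken mod 4.
P→Q: (-4)(-3) − (-5)(-6) = -18
Q→R: (-5)(-1) − (-6)(-3) = -13
R→S: (-6)(-2) − (-7)(-1) = 5
S→P: (-7)(-6) − (-4)(-2) = 34
Σ = 8
Area = |Σ|/2 = 4.
Net area = 95 − 4 = 91.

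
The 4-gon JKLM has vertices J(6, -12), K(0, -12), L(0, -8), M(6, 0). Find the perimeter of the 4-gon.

|JK| = √((-6)² + (0)²) = √36 = 6
|KL| = √((0)² + (4)²) = √16 = 4
|LM| = √((6)² + (8)²) = √100 = 10
|MJ| = √((0)² + (-12)²) = √144 = 12
Perimeter = 6 + 4 + 10 + 12 = 32.

32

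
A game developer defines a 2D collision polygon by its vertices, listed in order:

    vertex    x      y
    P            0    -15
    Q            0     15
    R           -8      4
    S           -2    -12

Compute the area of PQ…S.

127

Σ = (0) + (120) + (104) + (30) = 254
Area = |Σ|/2 = 127.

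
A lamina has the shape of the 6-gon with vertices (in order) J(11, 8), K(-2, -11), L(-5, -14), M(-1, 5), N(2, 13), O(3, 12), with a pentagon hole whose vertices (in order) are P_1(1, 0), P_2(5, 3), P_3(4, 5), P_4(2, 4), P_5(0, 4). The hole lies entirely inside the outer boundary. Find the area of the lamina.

145.5

Outer boundary:
Σ = (-105) + (-27) + (-39) + (-23) + (-15) + (-108) = -317
Area = |Σ|/2 = 158.5.
Hole:
Σ = (3) + (13) + (6) + (8) + (-4) = 26
Area = |Σ|/2 = 13.
Net area = 158.5 − 13 = 145.5.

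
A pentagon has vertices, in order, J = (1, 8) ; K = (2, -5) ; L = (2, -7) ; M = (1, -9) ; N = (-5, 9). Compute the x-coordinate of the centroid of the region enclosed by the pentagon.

-76/121

Apply the surveyor's formula. First the cross-terms c_i = x_i·y_{i+1} − x_{i+1}·y_i:
  -21, -4, -11, -36, -49  ⇒  2A = -121, A = -60.5.
Then Σ (x_i + x_{i+1})·c_i = 228, so x̄ = 228 / (6·(-60.5)) = -76/121.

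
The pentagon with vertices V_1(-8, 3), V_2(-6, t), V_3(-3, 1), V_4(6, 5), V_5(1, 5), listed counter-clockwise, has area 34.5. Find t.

Write out the shoelace sum; only the two edges meeting at V_2 involve t:
2·Area = [((-8)·t − (-6)·3) + ((-6)·1 − (-3)·t)] + 47
       = -5·t + 59 = 69
⇒ t = -2.

-2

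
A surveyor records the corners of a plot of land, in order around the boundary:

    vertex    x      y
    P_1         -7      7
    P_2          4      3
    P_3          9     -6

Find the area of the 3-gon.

39.5

Σ = (-49) + (-51) + (21) = -79
Area = |Σ|/2 = 39.5.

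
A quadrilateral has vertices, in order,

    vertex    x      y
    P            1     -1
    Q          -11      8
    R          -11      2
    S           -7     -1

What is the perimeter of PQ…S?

34

|PQ| = √((-12)² + (9)²) = √225 = 15
|QR| = √((0)² + (-6)²) = √36 = 6
|RS| = √((4)² + (-3)²) = √25 = 5
|SP| = √((8)² + (0)²) = √64 = 8
Perimeter = 15 + 6 + 5 + 8 = 34.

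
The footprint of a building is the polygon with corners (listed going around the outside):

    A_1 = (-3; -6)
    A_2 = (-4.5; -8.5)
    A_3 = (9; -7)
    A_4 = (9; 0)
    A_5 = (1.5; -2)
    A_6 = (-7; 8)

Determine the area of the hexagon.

107.75

Σ = (-1.5) + (108) + (63) + (-18) + (-2) + (66) = 215.5
Area = |Σ|/2 = 107.75.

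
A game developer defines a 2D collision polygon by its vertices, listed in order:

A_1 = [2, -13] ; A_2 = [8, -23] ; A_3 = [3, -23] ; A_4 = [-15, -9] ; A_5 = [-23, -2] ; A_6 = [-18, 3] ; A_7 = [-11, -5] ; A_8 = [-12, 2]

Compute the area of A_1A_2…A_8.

Apply the shoelace formula: 2A = Σ (x_i·y_{i+1} − x_{i+1}·y_i), indices taken mod 8.
Σ = (58) + (-115) + (-372) + (-177) + (-105) + (123) + (-82) + (152) = -518
Area = |Σ|/2 = 259.

259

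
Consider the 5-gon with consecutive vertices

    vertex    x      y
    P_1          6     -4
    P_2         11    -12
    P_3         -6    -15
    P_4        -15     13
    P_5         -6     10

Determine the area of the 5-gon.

Apply the shoelace (surveyor's) formula: 2A = Σ (x_i·y_{i+1} − x_{i+1}·y_i), indices taken mod 5.
Cross-terms: -28, -237, -303, -72, -36  ⇒  Σ = -676
Area = |Σ|/2 = 338.

338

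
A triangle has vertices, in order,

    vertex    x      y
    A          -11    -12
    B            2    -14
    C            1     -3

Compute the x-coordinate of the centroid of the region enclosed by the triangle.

-8/3

Apply the shoelace formula. First the cross-terms c_i = x_i·y_{i+1} − x_{i+1}·y_i:
  178, 8, -45  ⇒  2A = 141, A = 70.5.
Then Σ (x_i + x_{i+1})·c_i = -1128, so x̄ = -1128 / (6·70.5) = -8/3.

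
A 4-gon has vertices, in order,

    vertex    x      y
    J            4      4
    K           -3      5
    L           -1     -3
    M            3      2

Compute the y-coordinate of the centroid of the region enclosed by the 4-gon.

37/19

Apply the shoelace formula. First the cross-terms c_i = x_i·y_{i+1} − x_{i+1}·y_i:
  32, 14, 7, 4  ⇒  2A = 57, A = 28.5.
Then Σ (y_i + y_{i+1})·c_i = 333, so ȳ = 333 / (6·28.5) = 37/19.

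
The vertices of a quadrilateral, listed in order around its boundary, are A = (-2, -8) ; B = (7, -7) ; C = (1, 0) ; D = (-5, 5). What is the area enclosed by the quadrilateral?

Apply Gauss's area formula: 2A = Σ (x_i·y_{i+1} − x_{i+1}·y_i), indices taken mod 4.
Cross-terms: 70, 7, 5, 50  ⇒  Σ = 132
Area = |Σ|/2 = 66.

66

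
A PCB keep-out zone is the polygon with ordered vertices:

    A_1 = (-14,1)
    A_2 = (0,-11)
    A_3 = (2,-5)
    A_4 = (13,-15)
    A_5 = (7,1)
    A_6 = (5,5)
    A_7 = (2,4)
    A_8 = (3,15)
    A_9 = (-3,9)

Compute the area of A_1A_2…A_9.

291

Apply the shoelace (surveyor's) formula: 2A = Σ (x_i·y_{i+1} − x_{i+1}·y_i), indices taken mod 9.
Cross-terms: 154, 22, 35, 118, 30, 10, 18, 72, 123  ⇒  Σ = 582
Area = |Σ|/2 = 291.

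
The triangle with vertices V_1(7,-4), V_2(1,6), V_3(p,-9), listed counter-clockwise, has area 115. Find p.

The doubled signed area Σ (x_i y_{i+1} − x_{i+1} y_i) is linear in p.
With p=0 it equals 100; the coefficient of p is -10 (from the two edges through V_3).
So -10·p + 100 = 2·115 = 230 ⇒ p = -13.

-13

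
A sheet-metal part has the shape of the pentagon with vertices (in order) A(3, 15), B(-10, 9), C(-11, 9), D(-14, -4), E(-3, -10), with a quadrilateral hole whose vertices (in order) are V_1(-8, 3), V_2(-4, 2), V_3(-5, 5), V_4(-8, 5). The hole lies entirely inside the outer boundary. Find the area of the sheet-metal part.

226

Outer boundary:
Apply the shoelace formula: 2A = Σ (x_i·y_{i+1} − x_{i+1}·y_i), indices taken mod 5.
Σ = (177) + (9) + (170) + (128) + (-15) = 469
Area = |Σ|/2 = 234.5.
Hole:
Apply the surveyor's formula: 2A = Σ (x_i·y_{i+1} − x_{i+1}·y_i), indices taken mod 4.
Σ = (-4) + (-10) + (15) + (16) = 17
Area = |Σ|/2 = 8.5.
Net area = 234.5 − 8.5 = 226.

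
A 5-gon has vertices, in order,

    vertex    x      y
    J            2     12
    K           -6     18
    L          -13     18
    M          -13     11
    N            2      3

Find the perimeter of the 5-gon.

|JK| = √((-8)² + (6)²) = √100 = 10
|KL| = √((-7)² + (0)²) = √49 = 7
|LM| = √((0)² + (-7)²) = √49 = 7
|MN| = √((15)² + (-8)²) = √289 = 17
|NJ| = √((0)² + (9)²) = √81 = 9
Perimeter = 10 + 7 + 7 + 17 + 9 = 50.

50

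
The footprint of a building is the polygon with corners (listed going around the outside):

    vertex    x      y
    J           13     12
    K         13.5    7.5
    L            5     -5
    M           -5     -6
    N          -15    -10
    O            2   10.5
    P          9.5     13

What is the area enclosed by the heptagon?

Apply the shoelace (surveyor's) formula: 2A = Σ (x_i·y_{i+1} − x_{i+1}·y_i), indices taken mod 7.
Cross-terms: -64.5, -105, -55, -40, -137.5, -73.75, -55  ⇒  Σ = -530.75
Area = |Σ|/2 = 265.375.

265.375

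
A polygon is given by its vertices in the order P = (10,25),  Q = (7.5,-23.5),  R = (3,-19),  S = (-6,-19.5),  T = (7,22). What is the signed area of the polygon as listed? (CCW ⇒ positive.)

-353.75

Apply the shoelace (surveyor's) formula: 2A = Σ (x_i·y_{i+1} − x_{i+1}·y_i), indices taken mod 5.
Cross-terms: -422.5, -72, -172.5, 4.5, -45  ⇒  Σ = -707.5
Signed area = Σ/2 = -353.75 (negative ⇒ clockwise traversal).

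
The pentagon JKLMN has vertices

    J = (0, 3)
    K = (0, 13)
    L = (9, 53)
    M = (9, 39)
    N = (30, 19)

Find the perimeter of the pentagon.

|JK| = √((0)² + (10)²) = √100 = 10
|KL| = √((9)² + (40)²) = √1681 = 41
|LM| = √((0)² + (-14)²) = √196 = 14
|MN| = √((21)² + (-20)²) = √841 = 29
|NJ| = √((-30)² + (-16)²) = √1156 = 34
Perimeter = 10 + 41 + 14 + 29 + 34 = 128.

128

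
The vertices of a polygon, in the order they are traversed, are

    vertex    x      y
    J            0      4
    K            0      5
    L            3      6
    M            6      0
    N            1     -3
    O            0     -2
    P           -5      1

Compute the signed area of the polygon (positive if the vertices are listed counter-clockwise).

-50.5

Σ = (0) + (-15) + (-36) + (-18) + (-2) + (-10) + (-20) = -101
Signed area = Σ/2 = -50.5 (negative ⇒ clockwise traversal).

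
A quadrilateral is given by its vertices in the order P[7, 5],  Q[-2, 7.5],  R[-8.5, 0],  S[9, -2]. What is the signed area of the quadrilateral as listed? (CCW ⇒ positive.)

101.125

Σ = (62.5) + (63.75) + (17) + (59) = 202.25
Signed area = Σ/2 = 101.125 (positive ⇒ counter-clockwise traversal).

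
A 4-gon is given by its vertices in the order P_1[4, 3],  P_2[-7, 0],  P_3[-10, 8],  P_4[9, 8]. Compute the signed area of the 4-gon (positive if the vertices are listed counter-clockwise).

-96

Σ = (21) + (-56) + (-152) + (-5) = -192
Signed area = Σ/2 = -96 (negative ⇒ clockwise traversal).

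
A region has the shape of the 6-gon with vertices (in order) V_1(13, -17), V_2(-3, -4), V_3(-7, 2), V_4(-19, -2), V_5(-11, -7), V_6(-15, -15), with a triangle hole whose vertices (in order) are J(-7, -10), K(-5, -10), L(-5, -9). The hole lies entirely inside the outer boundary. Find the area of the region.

Outer boundary:
Apply the shoelace formula: 2A = Σ (x_i·y_{i+1} − x_{i+1}·y_i), indices taken mod 6.
Cross-terms: -103, -34, 52, 111, 60, 450  ⇒  Σ = 536
Area = |Σ|/2 = 268.
Hole:
Apply the shoelace formula: 2A = Σ (x_i·y_{i+1} − x_{i+1}·y_i), indices taken mod 3.
J→K: (-7)(-10) − (-5)(-10) = 20
K→L: (-5)(-9) − (-5)(-10) = -5
L→J: (-5)(-10) − (-7)(-9) = -13
Σ = 2
Area = |Σ|/2 = 1.
Net area = 268 − 1 = 267.

267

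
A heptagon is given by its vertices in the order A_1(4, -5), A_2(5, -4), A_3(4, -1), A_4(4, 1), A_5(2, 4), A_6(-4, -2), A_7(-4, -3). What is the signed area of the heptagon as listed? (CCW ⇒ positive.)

Apply the surveyor's formula: 2A = Σ (x_i·y_{i+1} − x_{i+1}·y_i), indices taken mod 7.
Cross-terms: 9, 11, 8, 14, 12, 4, 32  ⇒  Σ = 90
Signed area = Σ/2 = 45 (positive ⇒ counter-clockwise traversal).

45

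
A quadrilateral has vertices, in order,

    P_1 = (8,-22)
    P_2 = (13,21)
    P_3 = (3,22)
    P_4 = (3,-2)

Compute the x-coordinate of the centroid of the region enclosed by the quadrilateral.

Apply Gauss's area formula. First the cross-terms c_i = x_i·y_{i+1} − x_{i+1}·y_i:
  454, 223, -72, -50  ⇒  2A = 555, A = 277.5.
Then Σ (x_i + x_{i+1})·c_i = 12120, so x̄ = 12120 / (6·277.5) = 808/111.

808/111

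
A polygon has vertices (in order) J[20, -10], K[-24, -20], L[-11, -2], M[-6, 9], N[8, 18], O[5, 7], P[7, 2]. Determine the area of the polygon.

643

Apply the shoelace formula: 2A = Σ (x_i·y_{i+1} − x_{i+1}·y_i), indices taken mod 7.
J→K: (20)(-20) − (-24)(-10) = -640
K→L: (-24)(-2) − (-11)(-20) = -172
L→M: (-11)(9) − (-6)(-2) = -111
M→N: (-6)(18) − (8)(9) = -180
N→O: (8)(7) − (5)(18) = -34
O→P: (5)(2) − (7)(7) = -39
P→J: (7)(-10) − (20)(2) = -110
Σ = -1286
Area = |Σ|/2 = 643.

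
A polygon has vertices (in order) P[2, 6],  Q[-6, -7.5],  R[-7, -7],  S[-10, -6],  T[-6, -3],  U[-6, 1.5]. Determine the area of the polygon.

44.75

Σ = (21) + (-10.5) + (-28) + (-6) + (-27) + (-39) = -89.5
Area = |Σ|/2 = 44.75.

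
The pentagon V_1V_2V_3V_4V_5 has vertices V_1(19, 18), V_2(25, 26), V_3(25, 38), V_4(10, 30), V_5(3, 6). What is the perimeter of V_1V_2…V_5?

84

|V_1V_2| = √((6)² + (8)²) = √100 = 10
|V_2V_3| = √((0)² + (12)²) = √144 = 12
|V_3V_4| = √((-15)² + (-8)²) = √289 = 17
|V_4V_5| = √((-7)² + (-24)²) = √625 = 25
|V_5V_1| = √((16)² + (12)²) = √400 = 20
Perimeter = 10 + 12 + 17 + 25 + 20 = 84.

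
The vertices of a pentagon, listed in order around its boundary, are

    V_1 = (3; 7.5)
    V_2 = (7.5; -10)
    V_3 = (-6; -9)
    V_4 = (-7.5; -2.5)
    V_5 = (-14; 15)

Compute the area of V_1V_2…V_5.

281.875

Apply the shoelace (surveyor's) formula: 2A = Σ (x_i·y_{i+1} − x_{i+1}·y_i), indices taken mod 5.
Σ = (-86.25) + (-127.5) + (-52.5) + (-147.5) + (-150) = -563.75
Area = |Σ|/2 = 281.875.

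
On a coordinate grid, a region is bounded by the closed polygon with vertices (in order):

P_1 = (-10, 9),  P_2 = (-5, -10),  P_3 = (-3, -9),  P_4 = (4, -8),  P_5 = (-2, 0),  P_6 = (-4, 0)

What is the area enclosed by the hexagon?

Apply the shoelace (surveyor's) formula: 2A = Σ (x_i·y_{i+1} − x_{i+1}·y_i), indices taken mod 6.
Σ = (145) + (15) + (60) + (-16) + (0) + (-36) = 168
Area = |Σ|/2 = 84.

84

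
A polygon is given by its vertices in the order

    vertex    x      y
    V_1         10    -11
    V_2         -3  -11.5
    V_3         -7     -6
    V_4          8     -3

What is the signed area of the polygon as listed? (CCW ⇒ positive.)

-99.75

Apply the surveyor's formula: 2A = Σ (x_i·y_{i+1} − x_{i+1}·y_i), indices taken mod 4.
Σ = (-148) + (-62.5) + (69) + (-58) = -199.5
Signed area = Σ/2 = -99.75 (negative ⇒ clockwise traversal).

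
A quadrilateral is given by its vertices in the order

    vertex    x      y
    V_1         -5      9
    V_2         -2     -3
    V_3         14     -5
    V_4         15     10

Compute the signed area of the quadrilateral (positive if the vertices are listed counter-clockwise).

Apply Gauss's area formula: 2A = Σ (x_i·y_{i+1} − x_{i+1}·y_i), indices taken mod 4.
Cross-terms: 33, 52, 215, 185  ⇒  Σ = 485
Signed area = Σ/2 = 242.5 (positive ⇒ counter-clockwise traversal).

242.5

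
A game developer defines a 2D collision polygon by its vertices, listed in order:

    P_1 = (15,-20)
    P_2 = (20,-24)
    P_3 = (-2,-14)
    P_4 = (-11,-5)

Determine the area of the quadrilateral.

68.5

Σ = (40) + (-328) + (-144) + (295) = -137
Area = |Σ|/2 = 68.5.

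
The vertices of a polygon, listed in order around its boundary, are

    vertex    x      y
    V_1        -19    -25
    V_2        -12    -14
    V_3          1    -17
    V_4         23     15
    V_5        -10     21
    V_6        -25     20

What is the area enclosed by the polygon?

Apply the shoelace (surveyor's) formula: 2A = Σ (x_i·y_{i+1} − x_{i+1}·y_i), indices taken mod 6.
Σ = (-34) + (218) + (406) + (633) + (325) + (1005) = 2553
Area = |Σ|/2 = 1276.5.

1276.5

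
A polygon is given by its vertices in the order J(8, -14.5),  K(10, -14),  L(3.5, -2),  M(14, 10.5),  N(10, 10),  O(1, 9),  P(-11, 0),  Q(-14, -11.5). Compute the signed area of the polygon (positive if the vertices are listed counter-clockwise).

381.125

Apply Gauss's area formula: 2A = Σ (x_i·y_{i+1} − x_{i+1}·y_i), indices taken mod 8.
Cross-terms: 33, 29, 64.75, 35, 80, 99, 126.5, 295  ⇒  Σ = 762.25
Signed area = Σ/2 = 381.125 (positive ⇒ counter-clockwise traversal).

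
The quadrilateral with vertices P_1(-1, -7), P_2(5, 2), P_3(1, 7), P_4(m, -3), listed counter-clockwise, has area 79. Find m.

Write out the shoelace sum; only the two edges meeting at P_4 involve m:
2·Area = [(1·(-3) − m·7) + (m·(-7) − (-1)·(-3))] + 66
       = -14·m + 60 = 158
⇒ m = -7.

-7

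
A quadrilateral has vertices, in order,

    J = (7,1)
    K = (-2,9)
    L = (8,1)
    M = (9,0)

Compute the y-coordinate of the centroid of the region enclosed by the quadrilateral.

Apply the shoelace (surveyor's) formula. First the cross-terms c_i = x_i·y_{i+1} − x_{i+1}·y_i:
  65, -74, -9, 9  ⇒  2A = -9, A = -4.5.
Then Σ (y_i + y_{i+1})·c_i = -90, so ȳ = -90 / (6·(-4.5)) = 10/3.

10/3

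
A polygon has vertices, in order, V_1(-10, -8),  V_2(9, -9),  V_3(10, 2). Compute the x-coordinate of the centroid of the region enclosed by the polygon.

Apply Gauss's area formula. First the cross-terms c_i = x_i·y_{i+1} − x_{i+1}·y_i:
  162, 108, -60  ⇒  2A = 210, A = 105.
Then Σ (x_i + x_{i+1})·c_i = 1890, so x̄ = 1890 / (6·105) = 3.

3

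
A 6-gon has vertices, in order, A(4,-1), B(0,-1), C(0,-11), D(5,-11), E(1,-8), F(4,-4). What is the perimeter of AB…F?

|AB| = √((-4)² + (0)²) = √16 = 4
|BC| = √((0)² + (-10)²) = √100 = 10
|CD| = √((5)² + (0)²) = √25 = 5
|DE| = √((-4)² + (3)²) = √25 = 5
|EF| = √((3)² + (4)²) = √25 = 5
|FA| = √((0)² + (3)²) = √9 = 3
Perimeter = 4 + 10 + 5 + 5 + 5 + 3 = 32.

32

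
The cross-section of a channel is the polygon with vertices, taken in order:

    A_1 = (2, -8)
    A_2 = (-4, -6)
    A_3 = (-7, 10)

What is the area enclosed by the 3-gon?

45

Σ = (-44) + (-82) + (36) = -90
Area = |Σ|/2 = 45.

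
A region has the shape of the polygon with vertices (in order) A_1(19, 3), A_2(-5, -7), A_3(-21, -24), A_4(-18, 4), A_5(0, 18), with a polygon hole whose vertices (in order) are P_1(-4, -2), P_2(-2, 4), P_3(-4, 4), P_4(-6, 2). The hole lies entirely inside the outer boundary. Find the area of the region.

Outer boundary:
Apply the surveyor's formula: 2A = Σ (x_i·y_{i+1} − x_{i+1}·y_i), indices taken mod 5.
Σ = (-118) + (-27) + (-516) + (-324) + (-342) = -1327
Area = |Σ|/2 = 663.5.
Hole:
Cross-terms: -20, 8, 16, 20  ⇒  Σ = 24
Area = |Σ|/2 = 12.
Net area = 663.5 − 12 = 651.5.

651.5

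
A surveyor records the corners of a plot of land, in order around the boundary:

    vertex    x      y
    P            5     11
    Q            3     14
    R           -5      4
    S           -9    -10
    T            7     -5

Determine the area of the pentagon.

Apply the surveyor's formula: 2A = Σ (x_i·y_{i+1} − x_{i+1}·y_i), indices taken mod 5.
Cross-terms: 37, 82, 86, 115, 102  ⇒  Σ = 422
Area = |Σ|/2 = 211.

211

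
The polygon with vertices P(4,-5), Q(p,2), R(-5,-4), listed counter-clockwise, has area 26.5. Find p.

-6

The doubled signed area Σ (x_i y_{i+1} − x_{i+1} y_i) is linear in p.
With p=0 it equals 59; the coefficient of p is 1 (from the two edges through Q).
So 1·p + 59 = 2·26.5 = 53 ⇒ p = -6.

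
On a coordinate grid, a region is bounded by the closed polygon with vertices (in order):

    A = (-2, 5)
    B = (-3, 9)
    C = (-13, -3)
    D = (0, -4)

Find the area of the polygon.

Apply the shoelace formula: 2A = Σ (x_i·y_{i+1} − x_{i+1}·y_i), indices taken mod 4.
A→B: (-2)(9) − (-3)(5) = -3
B→C: (-3)(-3) − (-13)(9) = 126
C→D: (-13)(-4) − (0)(-3) = 52
D→A: (0)(5) − (-2)(-4) = -8
Σ = 167
Area = |Σ|/2 = 83.5.

83.5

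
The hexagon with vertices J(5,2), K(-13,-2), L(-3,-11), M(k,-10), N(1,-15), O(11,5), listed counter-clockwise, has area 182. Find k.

The doubled signed area Σ (x_i y_{i+1} − x_{i+1} y_i) is linear in k.
With k=0 it equals 360; the coefficient of k is -4 (from the two edges through M).
So -4·k + 360 = 2·182 = 364 ⇒ k = -1.

-1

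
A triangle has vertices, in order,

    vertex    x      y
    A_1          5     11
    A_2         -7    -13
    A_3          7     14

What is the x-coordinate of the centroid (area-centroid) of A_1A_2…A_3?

Apply the shoelace (surveyor's) formula. First the cross-terms c_i = x_i·y_{i+1} − x_{i+1}·y_i:
  12, -7, 7  ⇒  2A = 12, A = 6.
Then Σ (x_i + x_{i+1})·c_i = 60, so x̄ = 60 / (6·6) = 5/3.

5/3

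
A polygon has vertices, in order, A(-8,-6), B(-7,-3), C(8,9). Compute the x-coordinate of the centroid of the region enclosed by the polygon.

Apply the surveyor's formula. First the cross-terms c_i = x_i·y_{i+1} − x_{i+1}·y_i:
  -18, -39, 24  ⇒  2A = -33, A = -16.5.
Then Σ (x_i + x_{i+1})·c_i = 231, so x̄ = 231 / (6·(-16.5)) = -7/3.

-7/3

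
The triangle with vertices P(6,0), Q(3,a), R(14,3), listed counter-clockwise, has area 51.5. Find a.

Write out the shoelace sum; only the two edges meeting at Q involve a:
2·Area = [(6·a − 3·0) + (3·3 − 14·a)] + -18
       = -8·a + -9 = 103
⇒ a = -14.

-14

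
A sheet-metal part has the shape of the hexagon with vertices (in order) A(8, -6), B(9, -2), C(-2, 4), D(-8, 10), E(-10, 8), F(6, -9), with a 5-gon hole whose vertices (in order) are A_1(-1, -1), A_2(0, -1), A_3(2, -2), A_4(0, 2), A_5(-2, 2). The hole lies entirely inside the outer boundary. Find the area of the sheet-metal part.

90.5

Outer boundary:
Apply the shoelace formula: 2A = Σ (x_i·y_{i+1} − x_{i+1}·y_i), indices taken mod 6.
Σ = (38) + (32) + (12) + (36) + (42) + (36) = 196
Area = |Σ|/2 = 98.
Hole:
Apply the surveyor's formula: 2A = Σ (x_i·y_{i+1} − x_{i+1}·y_i), indices taken mod 5.
A_1→A_2: (-1)(-1) − (0)(-1) = 1
A_2→A_3: (0)(-2) − (2)(-1) = 2
A_3→A_4: (2)(2) − (0)(-2) = 4
A_4→A_5: (0)(2) − (-2)(2) = 4
A_5→A_1: (-2)(-1) − (-1)(2) = 4
Σ = 15
Area = |Σ|/2 = 7.5.
Net area = 98 − 7.5 = 90.5.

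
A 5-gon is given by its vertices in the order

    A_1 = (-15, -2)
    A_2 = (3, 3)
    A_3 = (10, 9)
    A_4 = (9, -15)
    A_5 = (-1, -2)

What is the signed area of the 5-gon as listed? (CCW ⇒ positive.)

Σ = (-39) + (-3) + (-231) + (-33) + (-28) = -334
Signed area = Σ/2 = -167 (negative ⇒ clockwise traversal).

-167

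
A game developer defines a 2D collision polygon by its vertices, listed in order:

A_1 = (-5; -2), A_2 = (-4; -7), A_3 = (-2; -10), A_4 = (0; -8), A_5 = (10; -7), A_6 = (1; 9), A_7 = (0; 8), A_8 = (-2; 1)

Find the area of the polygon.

139.5

Apply the surveyor's formula: 2A = Σ (x_i·y_{i+1} − x_{i+1}·y_i), indices taken mod 8.
Σ = (27) + (26) + (16) + (80) + (97) + (8) + (16) + (9) = 279
Area = |Σ|/2 = 139.5.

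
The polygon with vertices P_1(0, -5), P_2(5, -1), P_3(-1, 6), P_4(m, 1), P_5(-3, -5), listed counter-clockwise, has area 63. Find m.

-5

The doubled signed area Σ (x_i y_{i+1} − x_{i+1} y_i) is linear in m.
With m=0 it equals 71; the coefficient of m is -11 (from the two edges through P_4).
So -11·m + 71 = 2·63 = 126 ⇒ m = -5.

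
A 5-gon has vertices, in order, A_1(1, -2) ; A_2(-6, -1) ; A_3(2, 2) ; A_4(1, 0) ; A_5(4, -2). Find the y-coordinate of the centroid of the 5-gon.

-53/99

Apply the shoelace formula. First the cross-terms c_i = x_i·y_{i+1} − x_{i+1}·y_i:
  -13, -10, -2, -2, -6  ⇒  2A = -33, A = -16.5.
Then Σ (y_i + y_{i+1})·c_i = 53, so ȳ = 53 / (6·(-16.5)) = -53/99.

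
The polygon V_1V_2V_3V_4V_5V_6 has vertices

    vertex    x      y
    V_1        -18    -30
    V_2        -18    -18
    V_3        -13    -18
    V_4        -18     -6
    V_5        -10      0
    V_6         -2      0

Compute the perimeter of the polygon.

82

|V_1V_2| = √((0)² + (12)²) = √144 = 12
|V_2V_3| = √((5)² + (0)²) = √25 = 5
|V_3V_4| = √((-5)² + (12)²) = √169 = 13
|V_4V_5| = √((8)² + (6)²) = √100 = 10
|V_5V_6| = √((8)² + (0)²) = √64 = 8
|V_6V_1| = √((-16)² + (-30)²) = √1156 = 34
Perimeter = 12 + 5 + 13 + 10 + 8 + 34 = 82.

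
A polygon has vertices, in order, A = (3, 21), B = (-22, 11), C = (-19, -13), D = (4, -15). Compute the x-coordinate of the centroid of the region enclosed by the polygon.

-7.75

Apply Gauss's area formula. First the cross-terms c_i = x_i·y_{i+1} − x_{i+1}·y_i:
  495, 495, 337, 129  ⇒  2A = 1456, A = 728.
Then Σ (x_i + x_{i+1})·c_i = -33852, so x̄ = -33852 / (6·728) = -7.75.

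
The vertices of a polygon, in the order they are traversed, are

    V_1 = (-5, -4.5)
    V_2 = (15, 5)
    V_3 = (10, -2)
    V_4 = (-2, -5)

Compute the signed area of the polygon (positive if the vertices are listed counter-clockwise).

Σ = (42.5) + (-80) + (-54) + (-16) = -107.5
Signed area = Σ/2 = -53.75 (negative ⇒ clockwise traversal).

-53.75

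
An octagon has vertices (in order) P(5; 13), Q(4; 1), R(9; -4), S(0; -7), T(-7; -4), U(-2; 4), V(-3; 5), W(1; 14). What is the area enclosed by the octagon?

Apply the surveyor's formula: 2A = Σ (x_i·y_{i+1} − x_{i+1}·y_i), indices taken mod 8.
Σ = (-47) + (-25) + (-63) + (-49) + (-36) + (2) + (-47) + (-57) = -322
Area = |Σ|/2 = 161.

161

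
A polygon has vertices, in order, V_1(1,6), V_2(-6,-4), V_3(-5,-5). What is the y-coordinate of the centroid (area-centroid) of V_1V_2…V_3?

Apply Gauss's area formula. First the cross-terms c_i = x_i·y_{i+1} − x_{i+1}·y_i:
  32, 10, -25  ⇒  2A = 17, A = 8.5.
Then Σ (y_i + y_{i+1})·c_i = -51, so ȳ = -51 / (6·8.5) = -1.

-1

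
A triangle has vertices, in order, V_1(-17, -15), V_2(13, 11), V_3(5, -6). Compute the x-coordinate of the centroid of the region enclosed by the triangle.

Apply the surveyor's formula. First the cross-terms c_i = x_i·y_{i+1} − x_{i+1}·y_i:
  8, -133, -177  ⇒  2A = -302, A = -151.
Then Σ (x_i + x_{i+1})·c_i = -302, so x̄ = -302 / (6·(-151)) = 1/3.

1/3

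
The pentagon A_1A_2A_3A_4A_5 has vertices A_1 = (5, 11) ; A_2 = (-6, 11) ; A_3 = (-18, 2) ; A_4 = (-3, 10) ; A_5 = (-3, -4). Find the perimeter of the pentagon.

|A_1A_2| = √((-11)² + (0)²) = √121 = 11
|A_2A_3| = √((-12)² + (-9)²) = √225 = 15
|A_3A_4| = √((15)² + (8)²) = √289 = 17
|A_4A_5| = √((0)² + (-14)²) = √196 = 14
|A_5A_1| = √((8)² + (15)²) = √289 = 17
Perimeter = 11 + 15 + 17 + 14 + 17 = 74.

74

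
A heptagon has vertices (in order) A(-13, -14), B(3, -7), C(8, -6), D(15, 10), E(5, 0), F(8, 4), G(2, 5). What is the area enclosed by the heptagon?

Apply Gauss's area formula: 2A = Σ (x_i·y_{i+1} − x_{i+1}·y_i), indices taken mod 7.
Σ = (133) + (38) + (170) + (-50) + (20) + (32) + (37) = 380
Area = |Σ|/2 = 190.

190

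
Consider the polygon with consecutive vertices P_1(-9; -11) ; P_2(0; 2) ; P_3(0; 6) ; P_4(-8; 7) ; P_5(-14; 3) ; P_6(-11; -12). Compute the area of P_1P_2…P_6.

Apply the surveyor's formula: 2A = Σ (x_i·y_{i+1} − x_{i+1}·y_i), indices taken mod 6.
Cross-terms: -18, 0, 48, 74, 201, 13  ⇒  Σ = 318
Area = |Σ|/2 = 159.

159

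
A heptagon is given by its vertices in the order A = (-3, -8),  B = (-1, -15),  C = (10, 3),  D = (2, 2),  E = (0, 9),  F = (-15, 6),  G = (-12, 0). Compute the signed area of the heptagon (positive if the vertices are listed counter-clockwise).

259.5

Apply the surveyor's formula: 2A = Σ (x_i·y_{i+1} − x_{i+1}·y_i), indices taken mod 7.
Σ = (37) + (147) + (14) + (18) + (135) + (72) + (96) = 519
Signed area = Σ/2 = 259.5 (positive ⇒ counter-clockwise traversal).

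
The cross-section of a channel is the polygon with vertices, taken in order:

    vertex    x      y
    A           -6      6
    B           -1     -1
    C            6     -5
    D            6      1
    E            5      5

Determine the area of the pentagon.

72

Apply the shoelace formula: 2A = Σ (x_i·y_{i+1} − x_{i+1}·y_i), indices taken mod 5.
Cross-terms: 12, 11, 36, 25, 60  ⇒  Σ = 144
Area = |Σ|/2 = 72.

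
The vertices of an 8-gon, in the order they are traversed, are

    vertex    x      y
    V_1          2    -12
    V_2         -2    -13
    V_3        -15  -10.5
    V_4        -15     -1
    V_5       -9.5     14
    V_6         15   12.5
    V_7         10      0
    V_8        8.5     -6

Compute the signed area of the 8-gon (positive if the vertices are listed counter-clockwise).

V_1→V_2: (2)(-13) − (-2)(-12) = -50
V_2→V_3: (-2)(-10.5) − (-15)(-13) = -174
V_3→V_4: (-15)(-1) − (-15)(-10.5) = -142.5
V_4→V_5: (-15)(14) − (-9.5)(-1) = -219.5
V_5→V_6: (-9.5)(12.5) − (15)(14) = -328.75
V_6→V_7: (15)(0) − (10)(12.5) = -125
V_7→V_8: (10)(-6) − (8.5)(0) = -60
V_8→V_1: (8.5)(-12) − (2)(-6) = -90
Σ = -1189.75
Signed area = Σ/2 = -594.875 (negative ⇒ clockwise traversal).

-594.875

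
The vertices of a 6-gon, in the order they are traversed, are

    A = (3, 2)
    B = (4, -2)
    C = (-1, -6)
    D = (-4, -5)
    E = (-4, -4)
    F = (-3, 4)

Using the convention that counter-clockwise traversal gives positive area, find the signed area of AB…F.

-54.5

Apply the shoelace (surveyor's) formula: 2A = Σ (x_i·y_{i+1} − x_{i+1}·y_i), indices taken mod 6.
A→B: (3)(-2) − (4)(2) = -14
B→C: (4)(-6) − (-1)(-2) = -26
C→D: (-1)(-5) − (-4)(-6) = -19
D→E: (-4)(-4) − (-4)(-5) = -4
E→F: (-4)(4) − (-3)(-4) = -28
F→A: (-3)(2) − (3)(4) = -18
Σ = -109
Signed area = Σ/2 = -54.5 (negative ⇒ clockwise traversal).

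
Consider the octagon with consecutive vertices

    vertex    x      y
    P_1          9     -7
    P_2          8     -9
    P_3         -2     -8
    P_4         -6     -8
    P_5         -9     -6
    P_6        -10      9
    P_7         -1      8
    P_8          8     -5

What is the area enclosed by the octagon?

Apply Gauss's area formula: 2A = Σ (x_i·y_{i+1} − x_{i+1}·y_i), indices taken mod 8.
Cross-terms: -25, -82, -32, -36, -141, -71, -59, -11  ⇒  Σ = -457
Area = |Σ|/2 = 228.5.

228.5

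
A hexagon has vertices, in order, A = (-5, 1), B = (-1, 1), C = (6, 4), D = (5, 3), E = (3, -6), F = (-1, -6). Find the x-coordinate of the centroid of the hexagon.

Apply the shoelace (surveyor's) formula. First the cross-terms c_i = x_i·y_{i+1} − x_{i+1}·y_i:
  -4, -10, -2, -39, -24, -31  ⇒  2A = -110, A = -55.
Then Σ (x_i + x_{i+1})·c_i = -222, so x̄ = -222 / (6·(-55)) = 37/55.

37/55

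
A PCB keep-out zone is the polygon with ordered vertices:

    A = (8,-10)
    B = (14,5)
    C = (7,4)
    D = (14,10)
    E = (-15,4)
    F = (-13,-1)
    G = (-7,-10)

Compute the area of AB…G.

Σ = (180) + (21) + (14) + (206) + (67) + (123) + (150) = 761
Area = |Σ|/2 = 380.5.

380.5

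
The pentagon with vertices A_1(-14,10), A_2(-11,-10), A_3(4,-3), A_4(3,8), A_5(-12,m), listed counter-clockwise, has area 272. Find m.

Write out the shoelace sum; only the two edges meeting at A_5 involve m:
2·Area = [(3·m − (-12)·8) + ((-12)·10 − (-14)·m)] + 364
       = 17·m + 340 = 544
⇒ m = 12.

12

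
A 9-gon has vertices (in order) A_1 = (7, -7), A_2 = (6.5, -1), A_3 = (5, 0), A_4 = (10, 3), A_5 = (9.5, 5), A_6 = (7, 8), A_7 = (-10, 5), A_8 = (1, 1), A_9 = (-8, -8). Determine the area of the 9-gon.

166.5

Apply the shoelace formula: 2A = Σ (x_i·y_{i+1} − x_{i+1}·y_i), indices taken mod 9.
Cross-terms: 38.5, 5, 15, 21.5, 41, 115, -15, 0, 112  ⇒  Σ = 333
Area = |Σ|/2 = 166.5.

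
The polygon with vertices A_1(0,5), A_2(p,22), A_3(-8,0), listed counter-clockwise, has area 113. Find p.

Write out the shoelace sum; only the two edges meeting at A_2 involve p:
2·Area = [(0·22 − p·5) + (p·0 − (-8)·22)] + -40
       = -5·p + 136 = 226
⇒ p = -18.

-18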